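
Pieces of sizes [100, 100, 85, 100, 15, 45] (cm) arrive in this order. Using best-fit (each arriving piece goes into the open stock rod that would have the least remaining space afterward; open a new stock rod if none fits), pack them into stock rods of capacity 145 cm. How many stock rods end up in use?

  100 → stock rod 1 (new)  [load 100/145]
  100 → stock rod 2 (new)  [load 100/145]
  85 → stock rod 3 (new)  [load 85/145]
  100 → stock rod 4 (new)  [load 100/145]
  15 → stock rod 1  [load 115/145]
  45 → stock rod 2  [load 145/145]
4 stock rods opened.

4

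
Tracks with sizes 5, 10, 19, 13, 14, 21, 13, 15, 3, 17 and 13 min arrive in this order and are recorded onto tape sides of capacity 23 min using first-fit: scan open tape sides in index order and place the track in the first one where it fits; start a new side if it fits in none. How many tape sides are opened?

9

  5 → side 1 (new)  [load 5/23]
  10 → side 1  [load 15/23]
  19 → side 2 (new)  [load 19/23]
  13 → side 3 (new)  [load 13/23]
  14 → side 4 (new)  [load 14/23]
  21 → side 5 (new)  [load 21/23]
  13 → side 6 (new)  [load 13/23]
  15 → side 7 (new)  [load 15/23]
  3 → side 1  [load 18/23]
  17 → side 8 (new)  [load 17/23]
  13 → side 9 (new)  [load 13/23]
9 tape sides opened.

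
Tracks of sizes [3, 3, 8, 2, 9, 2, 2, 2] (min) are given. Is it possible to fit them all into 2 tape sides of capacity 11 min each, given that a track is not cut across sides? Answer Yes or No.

Total = 31 min; ⌈31/11⌉ = 3.
At least 3 tape sides are required, but only 2 are allowed.

No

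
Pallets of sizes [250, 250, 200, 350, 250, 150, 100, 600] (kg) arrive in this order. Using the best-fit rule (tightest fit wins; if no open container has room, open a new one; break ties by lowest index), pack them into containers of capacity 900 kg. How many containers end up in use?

3

  250 → container 1 (new)  [load 250/900]
  250 → container 1  [load 500/900]
  200 → container 1  [load 700/900]
  350 → container 2 (new)  [load 350/900]
  250 → container 2  [load 600/900]
  150 → container 1  [load 850/900]
  100 → container 2  [load 700/900]
  600 → container 3 (new)  [load 600/900]
3 containers opened.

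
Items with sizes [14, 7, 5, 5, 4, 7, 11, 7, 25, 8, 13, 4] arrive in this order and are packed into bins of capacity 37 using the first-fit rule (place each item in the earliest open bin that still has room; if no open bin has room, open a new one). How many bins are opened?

  14 → bin 1 (new)  [load 14/37]
  7 → bin 1  [load 21/37]
  5 → bin 1  [load 26/37]
  5 → bin 1  [load 31/37]
  4 → bin 1  [load 35/37]
  7 → bin 2 (new)  [load 7/37]
  11 → bin 2  [load 18/37]
  7 → bin 2  [load 25/37]
  25 → bin 3 (new)  [load 25/37]
  8 → bin 2  [load 33/37]
  13 → bin 4 (new)  [load 13/37]
  4 → bin 2  [load 37/37]
4 bins opened.

4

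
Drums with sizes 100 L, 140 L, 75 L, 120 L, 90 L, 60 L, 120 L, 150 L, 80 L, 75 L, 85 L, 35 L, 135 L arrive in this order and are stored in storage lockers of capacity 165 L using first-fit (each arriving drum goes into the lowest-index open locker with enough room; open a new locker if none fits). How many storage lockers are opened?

9

  100 → locker 1 (new)  [load 100/165]
  140 → locker 2 (new)  [load 140/165]
  75 → locker 3 (new)  [load 75/165]
  120 → locker 4 (new)  [load 120/165]
  90 → locker 3  [load 165/165]
  60 → locker 1  [load 160/165]
  120 → locker 5 (new)  [load 120/165]
  150 → locker 6 (new)  [load 150/165]
  80 → locker 7 (new)  [load 80/165]
  75 → locker 7  [load 155/165]
  85 → locker 8 (new)  [load 85/165]
  35 → locker 4  [load 155/165]
  135 → locker 9 (new)  [load 135/165]
9 storage lockers opened.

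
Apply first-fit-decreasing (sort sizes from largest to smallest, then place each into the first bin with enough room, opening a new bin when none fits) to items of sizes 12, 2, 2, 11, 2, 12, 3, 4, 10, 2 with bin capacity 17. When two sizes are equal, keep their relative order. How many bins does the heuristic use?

Sorted descending: 12, 12, 11, 10, 4, 3, 2, 2, 2, 2.
  12 → bin 1 (new)  [load 12/17]
  12 → bin 2 (new)  [load 12/17]
  11 → bin 3 (new)  [load 11/17]
  10 → bin 4 (new)  [load 10/17]
  4 → bin 1  [load 16/17]
  3 → bin 2  [load 15/17]
  2 → bin 2  [load 17/17]
  2 → bin 3  [load 13/17]
  2 → bin 3  [load 15/17]
  2 → bin 3  [load 17/17]
4 bins opened.

4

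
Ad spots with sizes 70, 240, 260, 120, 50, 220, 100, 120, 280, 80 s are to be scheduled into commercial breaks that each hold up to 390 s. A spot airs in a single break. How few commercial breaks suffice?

Total = 280 + 260 + 240 + 220 + 120 + 120 + 100 + 80 + 70 + 50 = 1540 s.
Lower bound: ⌈1540/390⌉ = 4 commercial breaks.
A packing using 4 commercial breaks:
  break 1: 280 + 100 = 380
  break 2: 260 + 120 = 380
  break 3: 240 + 80 + 70 = 390
  break 4: 220 + 120 + 50 = 390
This matches the lower bound, so 4 is optimal.

4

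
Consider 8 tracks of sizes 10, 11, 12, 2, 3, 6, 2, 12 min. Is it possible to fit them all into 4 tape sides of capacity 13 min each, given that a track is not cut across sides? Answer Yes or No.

No

Total = 58 min; ⌈58/13⌉ = 5.
At least 5 tape sides are required, but only 4 are allowed.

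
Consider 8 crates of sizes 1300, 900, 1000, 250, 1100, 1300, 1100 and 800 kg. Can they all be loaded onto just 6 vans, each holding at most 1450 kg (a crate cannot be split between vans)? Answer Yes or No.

No

Total = 7750 kg; ⌈7750/1450⌉ = 6.
7 crates each exceed half the capacity and cannot share a van, forcing at least 7 vans.
At least 7 vans are required, but only 6 are allowed.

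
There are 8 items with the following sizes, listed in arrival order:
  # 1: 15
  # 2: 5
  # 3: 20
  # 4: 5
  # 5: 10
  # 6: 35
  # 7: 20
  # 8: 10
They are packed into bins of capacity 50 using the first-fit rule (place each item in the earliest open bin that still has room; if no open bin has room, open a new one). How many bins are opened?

  15 → bin 1 (new)  [load 15/50]
  5 → bin 1  [load 20/50]
  20 → bin 1  [load 40/50]
  5 → bin 1  [load 45/50]
  10 → bin 2 (new)  [load 10/50]
  35 → bin 2  [load 45/50]
  20 → bin 3 (new)  [load 20/50]
  10 → bin 3  [load 30/50]
3 bins opened.

3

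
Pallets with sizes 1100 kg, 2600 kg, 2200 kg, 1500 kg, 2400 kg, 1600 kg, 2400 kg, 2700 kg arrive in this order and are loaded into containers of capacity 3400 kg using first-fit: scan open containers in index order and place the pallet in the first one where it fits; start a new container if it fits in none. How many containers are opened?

6

  1100 → container 1 (new)  [load 1100/3400]
  2600 → container 2 (new)  [load 2600/3400]
  2200 → container 1  [load 3300/3400]
  1500 → container 3 (new)  [load 1500/3400]
  2400 → container 4 (new)  [load 2400/3400]
  1600 → container 3  [load 3100/3400]
  2400 → container 5 (new)  [load 2400/3400]
  2700 → container 6 (new)  [load 2700/3400]
6 containers opened.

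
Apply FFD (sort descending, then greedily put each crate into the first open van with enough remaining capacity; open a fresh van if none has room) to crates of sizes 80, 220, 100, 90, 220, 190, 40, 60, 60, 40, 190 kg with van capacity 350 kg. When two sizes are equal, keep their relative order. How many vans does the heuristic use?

Sorted descending: 220, 220, 190, 190, 100, 90, 80, 60, 60, 40, 40.
  220 → van 1 (new)  [load 220/350]
  220 → van 2 (new)  [load 220/350]
  190 → van 3 (new)  [load 190/350]
  190 → van 4 (new)  [load 190/350]
  100 → van 1  [load 320/350]
  90 → van 2  [load 310/350]
  80 → van 3  [load 270/350]
  60 → van 3  [load 330/350]
  60 → van 4  [load 250/350]
  40 → van 2  [load 350/350]
  40 → van 4  [load 290/350]
4 vans opened.

4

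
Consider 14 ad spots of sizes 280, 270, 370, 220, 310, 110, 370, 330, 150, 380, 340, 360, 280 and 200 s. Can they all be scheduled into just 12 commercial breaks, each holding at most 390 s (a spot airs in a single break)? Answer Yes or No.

Yes

A valid assignment using 12 commercial breaks:
  break 1: 380 = 380
  break 2: 370 = 370
  break 3: 370 = 370
  break 4: 360 = 360
  break 5: 340 = 340
  break 6: 330 = 330
  break 7: 310 = 310
  break 8: 280 + 110 = 390
  break 9: 280 = 280
  break 10: 270 = 270
  break 11: 220 + 150 = 370
  break 12: 200 = 200
Every load is within 390 s, so 12 commercial breaks suffice.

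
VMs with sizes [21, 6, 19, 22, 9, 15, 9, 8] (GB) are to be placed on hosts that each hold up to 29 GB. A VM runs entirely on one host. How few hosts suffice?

Total = 22 + 21 + 19 + 15 + 9 + 9 + 8 + 6 = 109 GB.
Lower bound: ⌈109/29⌉ = 4 hosts.
A packing using 4 hosts:
  host 1: 22 + 6 = 28
  host 2: 21 + 8 = 29
  host 3: 19 + 9 = 28
  host 4: 15 + 9 = 24
This matches the lower bound, so 4 is optimal.

4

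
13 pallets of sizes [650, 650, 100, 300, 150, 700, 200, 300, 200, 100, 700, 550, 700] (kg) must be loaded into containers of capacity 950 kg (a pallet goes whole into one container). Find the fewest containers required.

6

Total = 700 + 700 + 700 + 650 + 650 + 550 + 300 + 300 + 200 + 200 + 150 + 100 + 100 = 5300 kg.
Lower bound: ⌈5300/950⌉ = 6 containers.
A packing using 6 containers:
  container 1: 700 + 200 = 900
  container 2: 700 + 200 = 900
  container 3: 700 + 150 + 100 = 950
  container 4: 650 + 300 = 950
  container 5: 650 + 300 = 950
  container 6: 550 + 100 = 650
This matches the lower bound, so 6 is optimal.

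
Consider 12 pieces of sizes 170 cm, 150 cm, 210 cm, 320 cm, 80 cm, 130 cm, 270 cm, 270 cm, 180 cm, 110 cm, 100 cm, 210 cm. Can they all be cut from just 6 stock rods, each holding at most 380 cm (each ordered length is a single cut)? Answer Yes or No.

Total = 2200 cm; ⌈2200/380⌉ = 6.
The bound of 6 does not rule out 6, but exhaustive search shows no assignment into 6 stock rods of capacity 380 cm exists — the minimum is 7.

No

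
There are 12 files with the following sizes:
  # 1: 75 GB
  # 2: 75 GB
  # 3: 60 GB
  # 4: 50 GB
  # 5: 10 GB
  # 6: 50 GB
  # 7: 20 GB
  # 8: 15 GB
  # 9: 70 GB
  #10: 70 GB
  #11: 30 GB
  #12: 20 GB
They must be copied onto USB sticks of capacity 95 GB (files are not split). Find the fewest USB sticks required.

7

Total = 75 + 75 + 70 + 70 + 60 + 50 + 50 + 30 + 20 + 20 + 15 + 10 = 545 GB.
Lower bound: ⌈545/95⌉ = 6 USB sticks.
Also, 7 files each exceed 95/2 GB, and no two of those can share a USB stick, so at least 7 USB sticks are needed.
A packing using 7 USB sticks:
  USB stick 1: 75 + 20 = 95
  USB stick 2: 75 + 20 = 95
  USB stick 3: 70 + 15 + 10 = 95
  USB stick 4: 70 = 70
  USB stick 5: 60 + 30 = 90
  USB stick 6: 50 = 50
  USB stick 7: 50 = 50
This matches the lower bound, so 7 is optimal.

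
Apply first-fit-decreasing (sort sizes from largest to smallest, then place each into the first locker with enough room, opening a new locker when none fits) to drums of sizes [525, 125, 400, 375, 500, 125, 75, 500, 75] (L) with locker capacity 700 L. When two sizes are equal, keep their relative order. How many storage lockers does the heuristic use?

5

Sorted descending: 525, 500, 500, 400, 375, 125, 125, 75, 75.
  525 → locker 1 (new)  [load 525/700]
  500 → locker 2 (new)  [load 500/700]
  500 → locker 3 (new)  [load 500/700]
  400 → locker 4 (new)  [load 400/700]
  375 → locker 5 (new)  [load 375/700]
  125 → locker 1  [load 650/700]
  125 → locker 2  [load 625/700]
  75 → locker 2  [load 700/700]
  75 → locker 3  [load 575/700]
5 storage lockers opened.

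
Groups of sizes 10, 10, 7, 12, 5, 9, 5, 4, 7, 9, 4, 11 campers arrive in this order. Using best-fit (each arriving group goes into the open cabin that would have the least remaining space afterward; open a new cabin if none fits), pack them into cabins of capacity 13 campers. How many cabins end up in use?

  10 → cabin 1 (new)  [load 10/13]
  10 → cabin 2 (new)  [load 10/13]
  7 → cabin 3 (new)  [load 7/13]
  12 → cabin 4 (new)  [load 12/13]
  5 → cabin 3  [load 12/13]
  9 → cabin 5 (new)  [load 9/13]
  5 → cabin 6 (new)  [load 5/13]
  4 → cabin 5  [load 13/13]
  7 → cabin 6  [load 12/13]
  9 → cabin 7 (new)  [load 9/13]
  4 → cabin 7  [load 13/13]
  11 → cabin 8 (new)  [load 11/13]
8 cabins opened.

8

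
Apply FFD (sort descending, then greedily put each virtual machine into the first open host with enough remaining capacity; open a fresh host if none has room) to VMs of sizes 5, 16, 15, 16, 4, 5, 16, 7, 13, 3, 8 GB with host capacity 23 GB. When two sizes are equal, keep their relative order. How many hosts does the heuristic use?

Sorted descending: 16, 16, 16, 15, 13, 8, 7, 5, 5, 4, 3.
  16 → host 1 (new)  [load 16/23]
  16 → host 2 (new)  [load 16/23]
  16 → host 3 (new)  [load 16/23]
  15 → host 4 (new)  [load 15/23]
  13 → host 5 (new)  [load 13/23]
  8 → host 4  [load 23/23]
  7 → host 1  [load 23/23]
  5 → host 2  [load 21/23]
  5 → host 3  [load 21/23]
  4 → host 5  [load 17/23]
  3 → host 5  [load 20/23]
5 hosts opened.

5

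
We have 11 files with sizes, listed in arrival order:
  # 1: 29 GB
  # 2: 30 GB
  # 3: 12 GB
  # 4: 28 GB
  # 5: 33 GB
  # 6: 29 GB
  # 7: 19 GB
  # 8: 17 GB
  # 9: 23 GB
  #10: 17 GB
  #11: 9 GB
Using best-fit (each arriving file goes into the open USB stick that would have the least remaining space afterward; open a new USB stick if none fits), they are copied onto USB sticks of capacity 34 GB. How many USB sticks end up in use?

  29 → USB stick 1 (new)  [load 29/34]
  30 → USB stick 2 (new)  [load 30/34]
  12 → USB stick 3 (new)  [load 12/34]
  28 → USB stick 4 (new)  [load 28/34]
  33 → USB stick 5 (new)  [load 33/34]
  29 → USB stick 6 (new)  [load 29/34]
  19 → USB stick 3  [load 31/34]
  17 → USB stick 7 (new)  [load 17/34]
  23 → USB stick 8 (new)  [load 23/34]
  17 → USB stick 7  [load 34/34]
  9 → USB stick 8  [load 32/34]
8 USB sticks opened.

8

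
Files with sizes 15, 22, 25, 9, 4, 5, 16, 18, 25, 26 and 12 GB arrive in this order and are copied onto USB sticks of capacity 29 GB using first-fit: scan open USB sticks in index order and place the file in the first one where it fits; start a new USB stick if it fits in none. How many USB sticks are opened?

  15 → USB stick 1 (new)  [load 15/29]
  22 → USB stick 2 (new)  [load 22/29]
  25 → USB stick 3 (new)  [load 25/29]
  9 → USB stick 1  [load 24/29]
  4 → USB stick 1  [load 28/29]
  5 → USB stick 2  [load 27/29]
  16 → USB stick 4 (new)  [load 16/29]
  18 → USB stick 5 (new)  [load 18/29]
  25 → USB stick 6 (new)  [load 25/29]
  26 → USB stick 7 (new)  [load 26/29]
  12 → USB stick 4  [load 28/29]
7 USB sticks opened.

7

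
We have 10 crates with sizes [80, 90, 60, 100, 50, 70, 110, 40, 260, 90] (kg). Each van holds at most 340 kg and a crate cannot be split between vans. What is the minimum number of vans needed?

Total = 260 + 110 + 100 + 90 + 90 + 80 + 70 + 60 + 50 + 40 = 950 kg.
Lower bound: ⌈950/340⌉ = 3 vans.
A packing using 3 vans:
  van 1: 260 + 80 = 340
  van 2: 110 + 100 + 90 + 40 = 340
  van 3: 90 + 70 + 60 + 50 = 270
This matches the lower bound, so 3 is optimal.

3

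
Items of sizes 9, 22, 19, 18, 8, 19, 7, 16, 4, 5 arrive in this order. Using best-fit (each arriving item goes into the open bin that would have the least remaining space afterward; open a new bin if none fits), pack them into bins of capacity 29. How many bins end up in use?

  9 → bin 1 (new)  [load 9/29]
  22 → bin 2 (new)  [load 22/29]
  19 → bin 1  [load 28/29]
  18 → bin 3 (new)  [load 18/29]
  8 → bin 3  [load 26/29]
  19 → bin 4 (new)  [load 19/29]
  7 → bin 2  [load 29/29]
  16 → bin 5 (new)  [load 16/29]
  4 → bin 4  [load 23/29]
  5 → bin 4  [load 28/29]
5 bins opened.

5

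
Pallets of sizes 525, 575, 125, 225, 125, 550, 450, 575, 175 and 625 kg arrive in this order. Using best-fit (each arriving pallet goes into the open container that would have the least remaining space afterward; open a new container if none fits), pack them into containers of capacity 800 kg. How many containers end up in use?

6

  525 → container 1 (new)  [load 525/800]
  575 → container 2 (new)  [load 575/800]
  125 → container 2  [load 700/800]
  225 → container 1  [load 750/800]
  125 → container 3 (new)  [load 125/800]
  550 → container 3  [load 675/800]
  450 → container 4 (new)  [load 450/800]
  575 → container 5 (new)  [load 575/800]
  175 → container 5  [load 750/800]
  625 → container 6 (new)  [load 625/800]
6 containers opened.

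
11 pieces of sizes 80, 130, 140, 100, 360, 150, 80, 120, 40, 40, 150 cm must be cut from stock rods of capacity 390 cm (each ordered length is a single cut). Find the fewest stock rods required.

4

Total = 360 + 150 + 150 + 140 + 130 + 120 + 100 + 80 + 80 + 40 + 40 = 1390 cm.
Lower bound: ⌈1390/390⌉ = 4 stock rods.
A packing using 4 stock rods:
  stock rod 1: 360 = 360
  stock rod 2: 150 + 150 + 80 = 380
  stock rod 3: 140 + 130 + 120 = 390
  stock rod 4: 100 + 80 + 40 + 40 = 260
This matches the lower bound, so 4 is optimal.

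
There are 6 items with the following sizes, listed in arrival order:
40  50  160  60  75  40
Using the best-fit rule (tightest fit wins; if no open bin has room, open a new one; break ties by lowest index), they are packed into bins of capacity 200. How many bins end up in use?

3

  40 → bin 1 (new)  [load 40/200]
  50 → bin 1  [load 90/200]
  160 → bin 2 (new)  [load 160/200]
  60 → bin 1  [load 150/200]
  75 → bin 3 (new)  [load 75/200]
  40 → bin 2  [load 200/200]
3 bins opened.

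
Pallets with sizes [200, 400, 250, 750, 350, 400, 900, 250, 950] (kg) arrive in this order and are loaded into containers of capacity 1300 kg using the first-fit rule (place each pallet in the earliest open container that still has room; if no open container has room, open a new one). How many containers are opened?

  200 → container 1 (new)  [load 200/1300]
  400 → container 1  [load 600/1300]
  250 → container 1  [load 850/1300]
  750 → container 2 (new)  [load 750/1300]
  350 → container 1  [load 1200/1300]
  400 → container 2  [load 1150/1300]
  900 → container 3 (new)  [load 900/1300]
  250 → container 3  [load 1150/1300]
  950 → container 4 (new)  [load 950/1300]
4 containers opened.

4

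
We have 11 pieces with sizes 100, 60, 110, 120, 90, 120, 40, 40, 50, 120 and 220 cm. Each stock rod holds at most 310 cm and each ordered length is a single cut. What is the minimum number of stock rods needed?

4

Total = 220 + 120 + 120 + 120 + 110 + 100 + 90 + 60 + 50 + 40 + 40 = 1070 cm.
Lower bound: ⌈1070/310⌉ = 4 stock rods.
A packing using 4 stock rods:
  stock rod 1: 220 + 90 = 310
  stock rod 2: 120 + 120 + 60 = 300
  stock rod 3: 120 + 110 + 50 = 280
  stock rod 4: 100 + 40 + 40 = 180
This matches the lower bound, so 4 is optimal.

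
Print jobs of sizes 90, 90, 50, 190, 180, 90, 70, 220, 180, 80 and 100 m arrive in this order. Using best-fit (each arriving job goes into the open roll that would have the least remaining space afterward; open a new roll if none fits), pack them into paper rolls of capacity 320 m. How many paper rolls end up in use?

5

  90 → roll 1 (new)  [load 90/320]
  90 → roll 1  [load 180/320]
  50 → roll 1  [load 230/320]
  190 → roll 2 (new)  [load 190/320]
  180 → roll 3 (new)  [load 180/320]
  90 → roll 1  [load 320/320]
  70 → roll 2  [load 260/320]
  220 → roll 4 (new)  [load 220/320]
  180 → roll 5 (new)  [load 180/320]
  80 → roll 4  [load 300/320]
  100 → roll 3  [load 280/320]
5 paper rolls opened.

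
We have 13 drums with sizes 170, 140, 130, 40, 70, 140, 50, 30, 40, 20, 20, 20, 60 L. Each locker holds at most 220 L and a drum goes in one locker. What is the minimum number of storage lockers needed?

Total = 170 + 140 + 140 + 130 + 70 + 60 + 50 + 40 + 40 + 30 + 20 + 20 + 20 = 930 L.
Lower bound: ⌈930/220⌉ = 5 storage lockers.
A packing using 5 storage lockers:
  locker 1: 170 + 50 = 220
  locker 2: 140 + 70 = 210
  locker 3: 140 + 60 + 20 = 220
  locker 4: 130 + 40 + 40 = 210
  locker 5: 30 + 20 + 20 = 70
This matches the lower bound, so 5 is optimal.

5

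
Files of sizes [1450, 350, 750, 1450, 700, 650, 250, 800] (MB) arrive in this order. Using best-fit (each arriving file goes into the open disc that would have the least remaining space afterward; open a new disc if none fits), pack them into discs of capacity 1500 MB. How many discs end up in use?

5

  1450 → disc 1 (new)  [load 1450/1500]
  350 → disc 2 (new)  [load 350/1500]
  750 → disc 2  [load 1100/1500]
  1450 → disc 3 (new)  [load 1450/1500]
  700 → disc 4 (new)  [load 700/1500]
  650 → disc 4  [load 1350/1500]
  250 → disc 2  [load 1350/1500]
  800 → disc 5 (new)  [load 800/1500]
5 discs opened.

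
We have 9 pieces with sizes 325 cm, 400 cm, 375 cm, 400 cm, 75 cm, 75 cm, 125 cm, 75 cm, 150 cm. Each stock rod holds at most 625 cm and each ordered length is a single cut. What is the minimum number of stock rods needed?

4

Total = 400 + 400 + 375 + 325 + 150 + 125 + 75 + 75 + 75 = 2000 cm.
Lower bound: ⌈2000/625⌉ = 4 stock rods.
A packing using 4 stock rods:
  stock rod 1: 400 + 150 + 75 = 625
  stock rod 2: 400 + 125 + 75 = 600
  stock rod 3: 375 + 75 = 450
  stock rod 4: 325 = 325
This matches the lower bound, so 4 is optimal.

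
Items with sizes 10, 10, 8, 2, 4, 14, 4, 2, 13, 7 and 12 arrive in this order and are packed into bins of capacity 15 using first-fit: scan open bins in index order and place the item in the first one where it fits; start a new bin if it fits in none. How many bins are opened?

  10 → bin 1 (new)  [load 10/15]
  10 → bin 2 (new)  [load 10/15]
  8 → bin 3 (new)  [load 8/15]
  2 → bin 1  [load 12/15]
  4 → bin 2  [load 14/15]
  14 → bin 4 (new)  [load 14/15]
  4 → bin 3  [load 12/15]
  2 → bin 1  [load 14/15]
  13 → bin 5 (new)  [load 13/15]
  7 → bin 6 (new)  [load 7/15]
  12 → bin 7 (new)  [load 12/15]
7 bins opened.

7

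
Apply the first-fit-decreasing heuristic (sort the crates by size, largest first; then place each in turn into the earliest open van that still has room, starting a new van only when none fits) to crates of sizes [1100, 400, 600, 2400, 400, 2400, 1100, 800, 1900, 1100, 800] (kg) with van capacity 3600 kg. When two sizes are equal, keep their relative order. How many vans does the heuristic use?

Sorted descending: 2400, 2400, 1900, 1100, 1100, 1100, 800, 800, 600, 400, 400.
  2400 → van 1 (new)  [load 2400/3600]
  2400 → van 2 (new)  [load 2400/3600]
  1900 → van 3 (new)  [load 1900/3600]
  1100 → van 1  [load 3500/3600]
  1100 → van 2  [load 3500/3600]
  1100 → van 3  [load 3000/3600]
  800 → van 4 (new)  [load 800/3600]
  800 → van 4  [load 1600/3600]
  600 → van 3  [load 3600/3600]
  400 → van 4  [load 2000/3600]
  400 → van 4  [load 2400/3600]
4 vans opened.

4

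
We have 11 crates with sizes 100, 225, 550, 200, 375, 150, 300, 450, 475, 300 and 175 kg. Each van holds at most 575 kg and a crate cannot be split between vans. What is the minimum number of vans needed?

Total = 550 + 475 + 450 + 375 + 300 + 300 + 225 + 200 + 175 + 150 + 100 = 3300 kg.
Lower bound: ⌈3300/575⌉ = 6 vans.
A packing using 7 vans:
  van 1: 550 = 550
  van 2: 475 + 100 = 575
  van 3: 450 = 450
  van 4: 375 + 200 = 575
  van 5: 300 + 225 = 525
  van 6: 300 + 175 = 475
  van 7: 150 = 150
No arrangement into 6 vans stays within capacity, so 7 is optimal.

7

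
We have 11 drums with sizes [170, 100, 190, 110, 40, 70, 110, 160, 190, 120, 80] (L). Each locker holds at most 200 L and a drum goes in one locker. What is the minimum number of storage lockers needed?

8

Total = 190 + 190 + 170 + 160 + 120 + 110 + 110 + 100 + 80 + 70 + 40 = 1340 L.
Lower bound: ⌈1340/200⌉ = 7 storage lockers.
A packing using 8 storage lockers:
  locker 1: 190 = 190
  locker 2: 190 = 190
  locker 3: 170 = 170
  locker 4: 160 + 40 = 200
  locker 5: 120 + 80 = 200
  locker 6: 110 + 70 = 180
  locker 7: 110 = 110
  locker 8: 100 = 100
No arrangement into 7 storage lockers stays within capacity, so 8 is optimal.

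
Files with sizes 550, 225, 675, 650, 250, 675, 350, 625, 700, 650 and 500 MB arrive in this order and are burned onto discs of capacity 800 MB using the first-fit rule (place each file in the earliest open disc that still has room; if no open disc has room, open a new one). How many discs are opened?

  550 → disc 1 (new)  [load 550/800]
  225 → disc 1  [load 775/800]
  675 → disc 2 (new)  [load 675/800]
  650 → disc 3 (new)  [load 650/800]
  250 → disc 4 (new)  [load 250/800]
  675 → disc 5 (new)  [load 675/800]
  350 → disc 4  [load 600/800]
  625 → disc 6 (new)  [load 625/800]
  700 → disc 7 (new)  [load 700/800]
  650 → disc 8 (new)  [load 650/800]
  500 → disc 9 (new)  [load 500/800]
9 discs opened.

9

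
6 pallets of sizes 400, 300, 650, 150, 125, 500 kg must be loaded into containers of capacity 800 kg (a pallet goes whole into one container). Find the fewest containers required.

Total = 650 + 500 + 400 + 300 + 150 + 125 = 2125 kg.
Lower bound: ⌈2125/800⌉ = 3 containers.
A packing using 3 containers:
  container 1: 650 + 150 = 800
  container 2: 500 + 300 = 800
  container 3: 400 + 125 = 525
This matches the lower bound, so 3 is optimal.

3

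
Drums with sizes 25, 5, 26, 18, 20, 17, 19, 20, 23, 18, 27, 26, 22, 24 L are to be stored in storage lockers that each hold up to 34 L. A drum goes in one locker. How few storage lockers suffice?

Total = 27 + 26 + 26 + 25 + 24 + 23 + 22 + 20 + 20 + 19 + 18 + 18 + 17 + 5 = 290 L.
Lower bound: ⌈290/34⌉ = 9 storage lockers.
Also, 12 drums each exceed 17 L, and no two of those can share a locker, so at least 12 storage lockers are needed.
A packing using 13 storage lockers:
  locker 1: 27 + 5 = 32
  locker 2: 26 = 26
  locker 3: 26 = 26
  locker 4: 25 = 25
  locker 5: 24 = 24
  locker 6: 23 = 23
  locker 7: 22 = 22
  locker 8: 20 = 20
  locker 9: 20 = 20
  locker 10: 19 = 19
  locker 11: 18 = 18
  locker 12: 18 = 18
  locker 13: 17 = 17
No arrangement into 12 storage lockers stays within capacity, so 13 is optimal.

13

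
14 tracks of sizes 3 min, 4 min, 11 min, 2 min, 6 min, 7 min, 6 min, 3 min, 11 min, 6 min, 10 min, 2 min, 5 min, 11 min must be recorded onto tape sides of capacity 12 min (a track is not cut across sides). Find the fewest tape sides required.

8

Total = 11 + 11 + 11 + 10 + 7 + 6 + 6 + 6 + 5 + 4 + 3 + 3 + 2 + 2 = 87 min.
Lower bound: ⌈87/12⌉ = 8 tape sides.
A packing using 8 tape sides:
  side 1: 11 = 11
  side 2: 11 = 11
  side 3: 11 = 11
  side 4: 10 + 2 = 12
  side 5: 7 + 5 = 12
  side 6: 6 + 6 = 12
  side 7: 6 + 4 + 2 = 12
  side 8: 3 + 3 = 6
This matches the lower bound, so 8 is optimal.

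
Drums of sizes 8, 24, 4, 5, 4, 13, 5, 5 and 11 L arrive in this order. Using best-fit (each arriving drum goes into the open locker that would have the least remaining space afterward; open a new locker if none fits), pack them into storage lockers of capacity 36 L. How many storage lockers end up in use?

3

  8 → locker 1 (new)  [load 8/36]
  24 → locker 1  [load 32/36]
  4 → locker 1  [load 36/36]
  5 → locker 2 (new)  [load 5/36]
  4 → locker 2  [load 9/36]
  13 → locker 2  [load 22/36]
  5 → locker 2  [load 27/36]
  5 → locker 2  [load 32/36]
  11 → locker 3 (new)  [load 11/36]
3 storage lockers opened.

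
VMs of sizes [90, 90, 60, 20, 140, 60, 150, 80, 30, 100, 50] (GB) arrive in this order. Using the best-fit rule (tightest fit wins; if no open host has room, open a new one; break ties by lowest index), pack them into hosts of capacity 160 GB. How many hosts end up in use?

6

  90 → host 1 (new)  [load 90/160]
  90 → host 2 (new)  [load 90/160]
  60 → host 1  [load 150/160]
  20 → host 2  [load 110/160]
  140 → host 3 (new)  [load 140/160]
  60 → host 4 (new)  [load 60/160]
  150 → host 5 (new)  [load 150/160]
  80 → host 4  [load 140/160]
  30 → host 2  [load 140/160]
  100 → host 6 (new)  [load 100/160]
  50 → host 6  [load 150/160]
6 hosts opened.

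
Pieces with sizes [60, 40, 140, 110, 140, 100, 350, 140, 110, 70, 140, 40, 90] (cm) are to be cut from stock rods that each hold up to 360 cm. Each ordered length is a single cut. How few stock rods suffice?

5

Total = 350 + 140 + 140 + 140 + 140 + 110 + 110 + 100 + 90 + 70 + 60 + 40 + 40 = 1530 cm.
Lower bound: ⌈1530/360⌉ = 5 stock rods.
A packing using 5 stock rods:
  stock rod 1: 350 = 350
  stock rod 2: 140 + 140 + 70 = 350
  stock rod 3: 140 + 140 + 60 = 340
  stock rod 4: 110 + 110 + 100 + 40 = 360
  stock rod 5: 90 + 40 = 130
This matches the lower bound, so 5 is optimal.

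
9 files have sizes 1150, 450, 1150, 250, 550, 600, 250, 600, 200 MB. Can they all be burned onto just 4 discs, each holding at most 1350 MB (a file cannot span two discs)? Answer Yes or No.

No

Total = 5200 MB; ⌈5200/1350⌉ = 4.
The bound of 4 does not rule out 4, but exhaustive search shows no assignment into 4 discs of capacity 1350 MB exists — the minimum is 5.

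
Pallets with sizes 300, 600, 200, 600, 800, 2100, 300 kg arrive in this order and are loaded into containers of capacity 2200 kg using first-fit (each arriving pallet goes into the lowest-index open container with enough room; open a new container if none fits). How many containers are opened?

  300 → container 1 (new)  [load 300/2200]
  600 → container 1  [load 900/2200]
  200 → container 1  [load 1100/2200]
  600 → container 1  [load 1700/2200]
  800 → container 2 (new)  [load 800/2200]
  2100 → container 3 (new)  [load 2100/2200]
  300 → container 1  [load 2000/2200]
3 containers opened.

3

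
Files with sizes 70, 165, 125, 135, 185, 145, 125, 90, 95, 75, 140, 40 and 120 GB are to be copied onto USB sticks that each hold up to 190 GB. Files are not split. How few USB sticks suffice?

Total = 185 + 165 + 145 + 140 + 135 + 125 + 125 + 120 + 95 + 90 + 75 + 70 + 40 = 1510 GB.
Lower bound: ⌈1510/190⌉ = 8 USB sticks.
A packing using 10 USB sticks:
  USB stick 1: 185 = 185
  USB stick 2: 165 = 165
  USB stick 3: 145 + 40 = 185
  USB stick 4: 140 = 140
  USB stick 5: 135 = 135
  USB stick 6: 125 = 125
  USB stick 7: 125 = 125
  USB stick 8: 120 + 70 = 190
  USB stick 9: 95 + 90 = 185
  USB stick 10: 75 = 75
No arrangement into 9 USB sticks stays within capacity, so 10 is optimal.

10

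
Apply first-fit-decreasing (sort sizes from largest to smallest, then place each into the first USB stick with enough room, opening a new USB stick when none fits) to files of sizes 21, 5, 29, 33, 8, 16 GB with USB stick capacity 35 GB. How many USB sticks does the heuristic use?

Sorted descending: 33, 29, 21, 16, 8, 5.
  33 → USB stick 1 (new)  [load 33/35]
  29 → USB stick 2 (new)  [load 29/35]
  21 → USB stick 3 (new)  [load 21/35]
  16 → USB stick 4 (new)  [load 16/35]
  8 → USB stick 3  [load 29/35]
  5 → USB stick 2  [load 34/35]
4 USB sticks opened.

4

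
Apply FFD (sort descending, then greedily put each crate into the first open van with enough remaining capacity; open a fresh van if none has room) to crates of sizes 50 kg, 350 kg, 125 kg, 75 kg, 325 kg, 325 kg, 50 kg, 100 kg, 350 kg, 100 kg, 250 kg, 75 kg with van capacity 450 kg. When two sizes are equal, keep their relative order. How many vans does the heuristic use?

Sorted descending: 350, 350, 325, 325, 250, 125, 100, 100, 75, 75, 50, 50.
  350 → van 1 (new)  [load 350/450]
  350 → van 2 (new)  [load 350/450]
  325 → van 3 (new)  [load 325/450]
  325 → van 4 (new)  [load 325/450]
  250 → van 5 (new)  [load 250/450]
  125 → van 3  [load 450/450]
  100 → van 1  [load 450/450]
  100 → van 2  [load 450/450]
  75 → van 4  [load 400/450]
  75 → van 5  [load 325/450]
  50 → van 4  [load 450/450]
  50 → van 5  [load 375/450]
5 vans opened.

5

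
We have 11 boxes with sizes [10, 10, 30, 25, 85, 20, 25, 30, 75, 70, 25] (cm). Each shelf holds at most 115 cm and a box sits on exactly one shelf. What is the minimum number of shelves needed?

Total = 85 + 75 + 70 + 30 + 30 + 25 + 25 + 25 + 20 + 10 + 10 = 405 cm.
Lower bound: ⌈405/115⌉ = 4 shelves.
A packing using 4 shelves:
  shelf 1: 85 + 30 = 115
  shelf 2: 75 + 30 + 10 = 115
  shelf 3: 70 + 25 + 20 = 115
  shelf 4: 25 + 25 + 10 = 60
This matches the lower bound, so 4 is optimal.

4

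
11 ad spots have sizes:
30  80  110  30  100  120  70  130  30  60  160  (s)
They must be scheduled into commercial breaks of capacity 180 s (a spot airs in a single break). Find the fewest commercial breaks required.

Total = 160 + 130 + 120 + 110 + 100 + 80 + 70 + 60 + 30 + 30 + 30 = 920 s.
Lower bound: ⌈920/180⌉ = 6 commercial breaks.
A packing using 6 commercial breaks:
  break 1: 160 = 160
  break 2: 130 + 30 = 160
  break 3: 120 + 60 = 180
  break 4: 110 + 70 = 180
  break 5: 100 + 80 = 180
  break 6: 30 + 30 = 60
This matches the lower bound, so 6 is optimal.

6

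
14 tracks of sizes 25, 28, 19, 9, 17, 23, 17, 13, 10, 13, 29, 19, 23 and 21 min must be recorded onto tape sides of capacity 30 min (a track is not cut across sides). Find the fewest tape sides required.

10

Total = 29 + 28 + 25 + 23 + 23 + 21 + 19 + 19 + 17 + 17 + 13 + 13 + 10 + 9 = 266 min.
Lower bound: ⌈266/30⌉ = 9 tape sides.
Also, 10 tracks each exceed 15 min, and no two of those can share a side, so at least 10 tape sides are needed.
A packing using 10 tape sides:
  side 1: 29 = 29
  side 2: 28 = 28
  side 3: 25 = 25
  side 4: 23 = 23
  side 5: 23 = 23
  side 6: 21 + 9 = 30
  side 7: 19 + 10 = 29
  side 8: 19 = 19
  side 9: 17 + 13 = 30
  side 10: 17 + 13 = 30
This matches the lower bound, so 10 is optimal.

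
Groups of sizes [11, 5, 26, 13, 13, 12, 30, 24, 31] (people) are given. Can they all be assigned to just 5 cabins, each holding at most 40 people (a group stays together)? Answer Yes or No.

A valid assignment using 5 cabins:
  cabin 1: 31 + 5 = 36
  cabin 2: 30 = 30
  cabin 3: 26 + 13 = 39
  cabin 4: 24 + 13 = 37
  cabin 5: 12 + 11 = 23
Every load is within 40 people, so 5 cabins suffice.

Yes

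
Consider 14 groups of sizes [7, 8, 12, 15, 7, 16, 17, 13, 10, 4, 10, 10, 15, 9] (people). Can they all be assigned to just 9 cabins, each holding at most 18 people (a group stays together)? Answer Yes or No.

Total = 153 people; ⌈153/18⌉ = 9.
The bound of 9 does not rule out 9, but exhaustive search shows no assignment into 9 cabins of capacity 18 people exists — the minimum is 10.

No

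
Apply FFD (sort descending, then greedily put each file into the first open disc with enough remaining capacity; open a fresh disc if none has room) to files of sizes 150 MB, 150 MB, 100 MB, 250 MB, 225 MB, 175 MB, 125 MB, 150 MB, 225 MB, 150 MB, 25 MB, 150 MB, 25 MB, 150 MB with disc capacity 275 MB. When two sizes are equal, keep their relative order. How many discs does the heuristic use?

Sorted descending: 250, 225, 225, 175, 150, 150, 150, 150, 150, 150, 125, 100, 25, 25.
  250 → disc 1 (new)  [load 250/275]
  225 → disc 2 (new)  [load 225/275]
  225 → disc 3 (new)  [load 225/275]
  175 → disc 4 (new)  [load 175/275]
  150 → disc 5 (new)  [load 150/275]
  150 → disc 6 (new)  [load 150/275]
  150 → disc 7 (new)  [load 150/275]
  150 → disc 8 (new)  [load 150/275]
  150 → disc 9 (new)  [load 150/275]
  150 → disc 10 (new)  [load 150/275]
  125 → disc 5  [load 275/275]
  100 → disc 4  [load 275/275]
  25 → disc 1  [load 275/275]
  25 → disc 2  [load 250/275]
10 discs opened.

10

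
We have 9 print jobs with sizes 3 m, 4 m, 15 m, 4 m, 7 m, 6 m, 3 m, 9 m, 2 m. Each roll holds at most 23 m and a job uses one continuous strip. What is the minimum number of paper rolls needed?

Total = 15 + 9 + 7 + 6 + 4 + 4 + 3 + 3 + 2 = 53 m.
Lower bound: ⌈53/23⌉ = 3 paper rolls.
A packing using 3 paper rolls:
  roll 1: 15 + 7 = 22
  roll 2: 9 + 6 + 4 + 4 = 23
  roll 3: 3 + 3 + 2 = 8
This matches the lower bound, so 3 is optimal.

3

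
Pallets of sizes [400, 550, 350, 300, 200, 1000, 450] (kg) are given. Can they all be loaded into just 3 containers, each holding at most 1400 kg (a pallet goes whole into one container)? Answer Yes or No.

A valid assignment using 3 containers:
  container 1: 1000 + 400 = 1400
  container 2: 550 + 450 + 350 = 1350
  container 3: 300 + 200 = 500
Every load is within 1400 kg, so 3 containers suffice.

Yes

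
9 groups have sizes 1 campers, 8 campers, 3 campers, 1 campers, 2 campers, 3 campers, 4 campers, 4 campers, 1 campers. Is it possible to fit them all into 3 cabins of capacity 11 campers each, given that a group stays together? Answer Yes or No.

Yes

A valid assignment using 3 cabins:
  cabin 1: 8 + 3 = 11
  cabin 2: 4 + 4 + 3 = 11
  cabin 3: 2 + 1 + 1 + 1 = 5
Every load is within 11 campers, so 3 cabins suffice.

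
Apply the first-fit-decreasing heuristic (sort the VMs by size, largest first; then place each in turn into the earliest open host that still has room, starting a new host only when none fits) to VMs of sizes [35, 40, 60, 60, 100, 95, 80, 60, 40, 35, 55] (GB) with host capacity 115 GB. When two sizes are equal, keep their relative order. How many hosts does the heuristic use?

7

Sorted descending: 100, 95, 80, 60, 60, 60, 55, 40, 40, 35, 35.
  100 → host 1 (new)  [load 100/115]
  95 → host 2 (new)  [load 95/115]
  80 → host 3 (new)  [load 80/115]
  60 → host 4 (new)  [load 60/115]
  60 → host 5 (new)  [load 60/115]
  60 → host 6 (new)  [load 60/115]
  55 → host 4  [load 115/115]
  40 → host 5  [load 100/115]
  40 → host 6  [load 100/115]
  35 → host 3  [load 115/115]
  35 → host 7 (new)  [load 35/115]
7 hosts opened.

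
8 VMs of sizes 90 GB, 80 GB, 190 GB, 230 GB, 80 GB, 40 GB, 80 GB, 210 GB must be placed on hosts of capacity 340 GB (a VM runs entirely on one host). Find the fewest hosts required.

Total = 230 + 210 + 190 + 90 + 80 + 80 + 80 + 40 = 1000 GB.
Lower bound: ⌈1000/340⌉ = 3 hosts.
A packing using 4 hosts:
  host 1: 230 + 90 = 320
  host 2: 210 + 80 + 40 = 330
  host 3: 190 + 80 = 270
  host 4: 80 = 80
No arrangement into 3 hosts stays within capacity, so 4 is optimal.

4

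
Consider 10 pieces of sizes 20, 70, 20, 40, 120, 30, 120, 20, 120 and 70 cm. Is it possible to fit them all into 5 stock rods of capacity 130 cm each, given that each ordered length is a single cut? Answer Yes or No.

No

Total = 630 cm; ⌈630/130⌉ = 5.
The bound of 5 does not rule out 5, but exhaustive search shows no assignment into 5 stock rods of capacity 130 cm exists — the minimum is 6.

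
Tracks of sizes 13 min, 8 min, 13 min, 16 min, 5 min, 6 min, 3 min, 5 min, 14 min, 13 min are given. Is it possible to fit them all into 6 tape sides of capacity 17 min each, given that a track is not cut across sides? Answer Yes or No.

Total = 96 min; ⌈96/17⌉ = 6.
The bound of 6 does not rule out 6, but exhaustive search shows no assignment into 6 tape sides of capacity 17 min exists — the minimum is 7.

No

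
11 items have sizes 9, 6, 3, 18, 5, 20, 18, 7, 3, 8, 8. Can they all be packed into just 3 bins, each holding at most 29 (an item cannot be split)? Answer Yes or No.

No

Total = 105; ⌈105/29⌉ = 4.
At least 4 bins are required, but only 3 are allowed.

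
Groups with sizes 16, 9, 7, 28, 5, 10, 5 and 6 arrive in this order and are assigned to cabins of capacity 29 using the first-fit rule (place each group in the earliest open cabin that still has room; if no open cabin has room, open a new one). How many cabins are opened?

  16 → cabin 1 (new)  [load 16/29]
  9 → cabin 1  [load 25/29]
  7 → cabin 2 (new)  [load 7/29]
  28 → cabin 3 (new)  [load 28/29]
  5 → cabin 2  [load 12/29]
  10 → cabin 2  [load 22/29]
  5 → cabin 2  [load 27/29]
  6 → cabin 4 (new)  [load 6/29]
4 cabins opened.

4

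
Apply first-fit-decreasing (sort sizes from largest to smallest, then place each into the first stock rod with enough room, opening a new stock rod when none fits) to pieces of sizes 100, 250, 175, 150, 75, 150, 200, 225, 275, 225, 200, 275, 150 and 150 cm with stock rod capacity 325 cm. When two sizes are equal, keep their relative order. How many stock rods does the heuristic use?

10

Sorted descending: 275, 275, 250, 225, 225, 200, 200, 175, 150, 150, 150, 150, 100, 75.
  275 → stock rod 1 (new)  [load 275/325]
  275 → stock rod 2 (new)  [load 275/325]
  250 → stock rod 3 (new)  [load 250/325]
  225 → stock rod 4 (new)  [load 225/325]
  225 → stock rod 5 (new)  [load 225/325]
  200 → stock rod 6 (new)  [load 200/325]
  200 → stock rod 7 (new)  [load 200/325]
  175 → stock rod 8 (new)  [load 175/325]
  150 → stock rod 8  [load 325/325]
  150 → stock rod 9 (new)  [load 150/325]
  150 → stock rod 9  [load 300/325]
  150 → stock rod 10 (new)  [load 150/325]
  100 → stock rod 4  [load 325/325]
  75 → stock rod 3  [load 325/325]
10 stock rods opened.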